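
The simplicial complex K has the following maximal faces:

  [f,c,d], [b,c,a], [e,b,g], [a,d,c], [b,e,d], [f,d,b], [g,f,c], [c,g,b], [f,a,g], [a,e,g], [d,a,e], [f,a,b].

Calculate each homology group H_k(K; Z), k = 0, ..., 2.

We work with the vertex ordering a < b < c < d < e < f < g. The simplices of K, each written with vertices in increasing order, are:

  0-simplices (7): a, b, c, d, e, f, g
  1-simplices (18): ab, ac, ad, ae, af, ag, bc, bd, be, bf, bg, cd, cf, cg, de, df, eg, fg
  2-simplices (12): abc, abf, acd, ade, aeg, afg, bcg, bde, bdf, beg, cdf, cfg

giving chain groups C_0 ≅ Z^7, C_1 ≅ Z^18, C_2 ≅ Z^12.

The boundary map ∂_1: C_1 → C_0 is given by ∂[p,q] = [q] − [p].
This gives a 7×18 integer matrix of rank 6; reducing to Smith normal form yields diagonal entries (1,1,1,1,1,1).

The boundary map ∂_2: C_2 → C_1 sends each 2-simplex [p,q,r] to [q,r] − [p,r] + [p,q]. For instance
  ∂cfg = fg − cg + cf,
  ∂bdf = df − bf + bd.
As a 18×12 matrix over Z this has rank 12, with invariant factors (1,1,1,1,1,1,1,1,1,1,1,2).

Computing H_k = (kernel of ∂_k) / (image of ∂_{k+1}):

  H_0: rank C_0 − rank ∂_1 = 7 − 6 = 1, and the invariant factors of ∂_1 are all 1, so H_0 = Z.
  H_1: rank ker ∂_1 − rank ∂_2 = (18 − 6) − 12 = 0, and ∂_2 has invariant factor 2 > 1, so H_1 = Z/2Z.
  H_2: rank ker ∂_2 − rank ∂_3 = (12 − 12) − 0 = 0, and there is no ∂_3, so H_2 = 0.

As a check, the Euler characteristic is 7 − 18 + 12 = 1, which agrees with 1 − 0 + 0 = 1.

H_0 = Z,  H_1 = Z/2Z,  H_2 = 0.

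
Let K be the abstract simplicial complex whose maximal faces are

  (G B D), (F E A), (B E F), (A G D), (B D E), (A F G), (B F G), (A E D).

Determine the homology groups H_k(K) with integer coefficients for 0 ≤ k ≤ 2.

H_0 = Z,  H_1 = 0,  H_2 = Z.

Take the total order A < B < D < E < F < G on the vertex set. Then K (dimension 2) consists of the simplices:

  0-simplices (6): A, B, D, E, F, G
  1-simplices (12): AD, AE, AF, AG, BD, BE, BF, BG, DE, DG, EF, FG
  2-simplices (8): ADE, ADG, AEF, AFG, BDE, BDG, BEF, BFG

so the chain groups are C_0 ≅ Z^6, C_1 ≅ Z^12, C_2 ≅ Z^8.

∂_1: C_1 → C_0 maps an edge to its endpoints' difference, ∂[p,q] = q − p.
The resulting 6×12 matrix has rank 5, and its Smith normal form has invariant factors (1,1,1,1,1).

Boundary ∂_2: C_2 → C_1 sends each 2-simplex [p,q,r] to [q,r] − [p,r] + [p,q]. For instance
  ∂BFG = FG − BG + BF,
  ∂AFG = FG − AG + AF.
As a 12×8 matrix over Z this has rank 7, with invariant factors (1,1,1,1,1,1,1).

From H_k ≅ ker(∂_k) / im(∂_{k+1}) we obtain:

  H_0: rank C_0 − rank ∂_1 = 6 − 5 = 1, and the invariant factors of ∂_1 are all 1, so H_0 = Z.
  H_1: rank ker ∂_1 − rank ∂_2 = (12 − 5) − 7 = 0, and the invariant factors of ∂_2 are all 1, so H_1 = 0.
  H_2: rank ker ∂_2 − rank ∂_3 = (8 − 7) − 0 = 1, and there is no ∂_3, so H_2 = Z.

As a check, the Euler characteristic is 6 − 12 + 8 = 2, which agrees with 1 − 0 + 1 = 2.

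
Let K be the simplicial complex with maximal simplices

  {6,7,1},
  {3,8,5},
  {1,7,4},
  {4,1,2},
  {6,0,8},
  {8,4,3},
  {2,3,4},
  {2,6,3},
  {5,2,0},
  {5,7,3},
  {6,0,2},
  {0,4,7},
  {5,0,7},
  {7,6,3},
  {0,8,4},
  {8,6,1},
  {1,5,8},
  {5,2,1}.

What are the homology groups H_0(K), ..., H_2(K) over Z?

K has 9 vertices, 27 edges, 18 triangles.
rank ∂_0 = 0, rank ∂_1 = 8 ⇒ b_0 = 9 − 0 − 8 = 1; all invariant factors of ∂_1 are 1 so no torsion. So H_0 ≅ Z.
rank ∂_1 = 8, rank ∂_2 = 17 ⇒ b_1 = 27 − 8 − 17 = 2; all invariant factors of ∂_2 are 1 so no torsion. So H_1 ≅ Z^2.
rank ∂_2 = 17, rank ∂_3 = 0 ⇒ b_2 = 18 − 17 − 0 = 1. So H_2 ≅ Z.

H_0 ≅ Z,  H_1 ≅ Z^2,  H_2 ≅ Z.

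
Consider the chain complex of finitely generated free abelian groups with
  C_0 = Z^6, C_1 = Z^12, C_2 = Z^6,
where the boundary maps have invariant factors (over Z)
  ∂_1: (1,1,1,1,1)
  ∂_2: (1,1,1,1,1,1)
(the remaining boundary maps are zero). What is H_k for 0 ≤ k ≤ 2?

H_0: b_0 = 6 − 0 − 5 = 1; torsion from ∂_1 factors > 1: none. So H_0 = Z.
H_1: b_1 = 12 − 5 − 6 = 1; torsion from ∂_2 factors > 1: none. So H_1 = Z.
H_2: b_2 = 6 − 6 − 0 = 0; torsion from ∂_3 factors > 1: none. So H_2 = 0.

H_0 = Z,  H_1 = Z,  H_2 = 0.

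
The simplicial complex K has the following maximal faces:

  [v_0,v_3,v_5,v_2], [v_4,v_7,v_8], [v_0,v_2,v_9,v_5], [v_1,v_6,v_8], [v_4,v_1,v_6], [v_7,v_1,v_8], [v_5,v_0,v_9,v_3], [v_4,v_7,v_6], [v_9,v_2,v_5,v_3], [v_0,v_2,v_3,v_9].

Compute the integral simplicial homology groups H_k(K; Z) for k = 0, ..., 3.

H_0 = Z^2,  H_1 = Z,  H_2 = 0,  H_3 = Z.

Order the vertices as v_0 < v_1 < v_2 < v_3 < v_4 < v_5 < v_6 < v_7 < v_8 < v_9. Listing each simplex with vertices in this order, K has dimension 3 with simplices:

  0-simplices (10): [v_0], [v_1], [v_2], [v_3], [v_4], [v_5], [v_6], [v_7], [v_8], [v_9]
  1-simplices (20): (20 of them)
  2-simplices (15): (15 of them)
  3-simplices (5): [v_0,v_2,v_3,v_5], [v_0,v_2,v_3,v_9], [v_0,v_2,v_5,v_9], [v_0,v_3,v_5,v_9], [v_2,v_3,v_5,v_9]

so the chain groups are C_0 ≅ Z^10, C_1 ≅ Z^20, C_2 ≅ Z^15, C_3 ≅ Z^5.

The boundary map ∂_1: C_1 → C_0 sends each edge [p,q] (with p < q) to q − p.
The resulting 10×20 matrix has rank 8, and its Smith normal form has invariant factors (1,1,1,1,1,1,1,1).

The boundary map ∂_2: C_2 → C_1 acts by ∂[p,q,r] = [q,r] − [p,r] + [p,q]. For instance
  ∂[v_2,v_3,v_5] = [v_3,v_5] − [v_2,v_5] + [v_2,v_3],
  ∂[v_0,v_2,v_9] = [v_2,v_9] − [v_0,v_9] + [v_0,v_2].
The 20×15 boundary matrix has rank 11 and Smith normal form diag(1,1,1,1,1,1,1,1,1,1,1).

The boundary map ∂_3: C_3 → C_2 sends each 3-simplex σ to the alternating sum Σ_i (−1)^i (σ with its i-th vertex removed). For instance
  ∂[v_0,v_3,v_5,v_9] = [v_3,v_5,v_9] − [v_0,v_5,v_9] + [v_0,v_3,v_9] − [v_0,v_3,v_5],
  ∂[v_2,v_3,v_5,v_9] = [v_3,v_5,v_9] − [v_2,v_5,v_9] + [v_2,v_3,v_9] − [v_2,v_3,v_5].
The 15×5 boundary matrix has rank 4 and Smith normal form diag(1,1,1,1).

Computing H_k = (kernel of ∂_k) / (image of ∂_{k+1}):

  H_0: rank C_0 − rank ∂_1 = 10 − 8 = 2, and the invariant factors of ∂_1 are all 1, so H_0 = Z^2.
  H_1: rank ker ∂_1 − rank ∂_2 = (20 − 8) − 11 = 1, and the invariant factors of ∂_2 are all 1, so H_1 = Z.
  H_2: rank ker ∂_2 − rank ∂_3 = (15 − 11) − 4 = 0, and the invariant factors of ∂_3 are all 1, so H_2 = 0.
  H_3: rank ker ∂_3 − rank ∂_4 = (5 − 4) − 0 = 1, and there is no ∂_4, so H_3 = Z.

As a check, the Euler characteristic is 10 − 20 + 15 − 5 = 0, which agrees with 2 − 1 + 0 − 1 = 0.
(K is a triangulation of the disjoint union of the 3-sphere S^3 and the Möbius band.)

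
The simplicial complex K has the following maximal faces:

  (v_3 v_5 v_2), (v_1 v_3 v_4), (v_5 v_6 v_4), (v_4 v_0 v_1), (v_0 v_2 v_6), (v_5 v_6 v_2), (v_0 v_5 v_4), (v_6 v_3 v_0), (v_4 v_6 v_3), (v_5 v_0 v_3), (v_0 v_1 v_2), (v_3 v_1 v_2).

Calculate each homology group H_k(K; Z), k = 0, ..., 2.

Order the vertices as v_0 < v_1 < v_2 < v_3 < v_4 < v_5 < v_6. Listing each simplex with vertices in this order, K has dimension 2 with simplices:

  0-simplices (7): [v_0], [v_1], [v_2], [v_3], [v_4], [v_5], [v_6]
  1-simplices (18): (18 of them)
  2-simplices (12): (12 of them)

giving chain groups C_0 ≅ Z^7, C_1 ≅ Z^18, C_2 ≅ Z^12.

∂_1: C_1 → C_0 is given by ∂[p,q] = [q] − [p]. For instance
  ∂[v_5,v_6] = [v_6] − [v_5].
This gives a 7×18 integer matrix of rank 6; reducing to Smith normal form yields diagonal entries (1,1,1,1,1,1).

∂_2: C_2 → C_1 acts by ∂[p,q,r] = [q,r] − [p,r] + [p,q]. For instance
  ∂[v_0,v_4,v_5] = [v_4,v_5] − [v_0,v_5] + [v_0,v_4],
  ∂[v_2,v_3,v_5] = [v_3,v_5] − [v_2,v_5] + [v_2,v_3].
As a 18×12 matrix over Z this has rank 12, with invariant factors (1,1,1,1,1,1,1,1,1,1,1,2).

Reading off H_k = ker ∂_k / im ∂_{k+1}:

  H_0: rank C_0 − rank ∂_1 = 7 − 6 = 1, and the invariant factors of ∂_1 are all 1, so H_0 = Z.
  H_1: rank ker ∂_1 − rank ∂_2 = (18 − 6) − 12 = 0, and ∂_2 has invariant factor 2 > 1, so H_1 = Z/2.
  H_2: rank ker ∂_2 − rank ∂_3 = (12 − 12) − 0 = 0, and there is no ∂_3, so H_2 = 0.

As a check, the Euler characteristic is 7 − 18 + 12 = 1, which agrees with 1 − 0 + 0 = 1.

H_0 = Z,  H_1 = Z/2,  H_2 = 0.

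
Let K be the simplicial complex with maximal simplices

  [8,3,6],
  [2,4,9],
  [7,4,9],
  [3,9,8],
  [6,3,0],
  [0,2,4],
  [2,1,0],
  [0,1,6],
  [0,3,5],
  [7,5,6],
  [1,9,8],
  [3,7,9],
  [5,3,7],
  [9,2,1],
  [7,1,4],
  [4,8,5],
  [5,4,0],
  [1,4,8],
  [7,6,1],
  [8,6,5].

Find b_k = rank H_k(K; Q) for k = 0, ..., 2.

Order the vertices as 0 < 1 < 2 < 3 < 4 < 5 < 6 < 7 < 8 < 9. Listing each simplex with vertices in this order, K has dimension 2 with simplices:

  0-simplices (10): [0], [1], [2], [3], [4], [5], [6], [7], [8], [9]
  1-simplices (30): (30 of them)
  2-simplices (20): (20 of them)

so the chain groups are C_0 ≅ Z^10, C_1 ≅ Z^30, C_2 ≅ Z^20.

The boundary map ∂_1: C_1 → C_0 is given by ∂[p,q] = [q] − [p]. For instance
  ∂[3,5] = [5] − [3].
As a 10×30 matrix over Z this has rank 9, with invariant factors (1,1,1,1,1,1,1,1,1).

∂_2: C_2 → C_1 sends each 2-simplex [p,q,r] to [q,r] − [p,r] + [p,q]. For instance
  ∂[0,2,4] = [2,4] − [0,4] + [0,2],
  ∂[0,3,6] = [3,6] − [0,6] + [0,3].
The resulting 30×20 matrix has rank 20, and its Smith normal form has invariant factors (1,1,1,1,1,1,1,1,1,1,1,1,1,1,1,1,1,1,1,2).

From H_k ≅ ker(∂_k) / im(∂_{k+1}) we obtain:

  H_0: rank C_0 − rank ∂_1 = 10 − 9 = 1, and the invariant factors of ∂_1 are all 1, so H_0 = Z.
  H_1: rank ker ∂_1 − rank ∂_2 = (30 − 9) − 20 = 1, and ∂_2 has invariant factor 2 > 1, so H_1 = Z ⊕ Z_2.
  H_2: rank ker ∂_2 − rank ∂_3 = (20 − 20) − 0 = 0, and there is no ∂_3, so H_2 = 0.

As a check, the Euler characteristic is 10 − 30 + 20 = 0, which agrees with 1 − 1 + 0 = 0.
(K is a triangulation of the Klein bottle.)

Hence the Betti numbers are b_0 = 1, b_1 = 1, b_2 = 0.

b_0 = 1, b_1 = 1, b_2 = 0.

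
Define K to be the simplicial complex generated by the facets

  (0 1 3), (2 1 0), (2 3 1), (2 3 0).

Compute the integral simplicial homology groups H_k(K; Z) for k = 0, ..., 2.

H_0 = Z,  H_1 = 0,  H_2 = Z.

We work with the vertex ordering 0 < 1 < 2 < 3. The simplices of K, each written with vertices in increasing order, are:

  0-simplices (4): [0], [1], [2], [3]
  1-simplices (6): [0,1], [0,2], [0,3], [1,2], [1,3], [2,3]
  2-simplices (4): [0,1,2], [0,1,3], [0,2,3], [1,2,3]

giving chain groups C_0 ≅ Z^4, C_1 ≅ Z^6, C_2 ≅ Z^4.

∂_1: C_1 → C_0 maps an edge to its endpoints' difference, ∂[p,q] = q − p. For instance
  ∂[0,2] = [2] − [0].
The resulting 4×6 matrix has rank 3, and its Smith normal form has invariant factors (1,1,1).

Boundary ∂_2: C_2 → C_1 maps a triangle to the signed sum of its edges. For instance
  ∂[1,2,3] = [2,3] − [1,3] + [1,2],
  ∂[0,2,3] = [2,3] − [0,3] + [0,2].
As a 6×4 matrix over Z this has rank 3, with invariant factors (1,1,1).

Computing H_k = (kernel of ∂_k) / (image of ∂_{k+1}):

  H_0: rank C_0 − rank ∂_1 = 4 − 3 = 1, and the invariant factors of ∂_1 are all 1, so H_0 = Z.
  H_1: rank ker ∂_1 − rank ∂_2 = (6 − 3) − 3 = 0, and the invariant factors of ∂_2 are all 1, so H_1 = 0.
  H_2: rank ker ∂_2 − rank ∂_3 = (4 − 3) − 0 = 1, and there is no ∂_3, so H_2 = Z.

(K is a triangulation of the 2-sphere S^2.)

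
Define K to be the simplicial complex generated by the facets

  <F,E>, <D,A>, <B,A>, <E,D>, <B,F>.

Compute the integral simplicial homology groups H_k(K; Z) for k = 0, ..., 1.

H_0 = Z,  H_1 = Z.

Fix the vertex order A < B < D < E < F and write every simplex with vertices in increasing order. Then dim K = 1 and the simplices of K are:

  0-simplices (5): A, B, D, E, F
  1-simplices (5): AB, AD, BF, DE, EF

so the chain groups are C_0 ≅ Z^5, C_1 ≅ Z^5.

Boundary ∂_1: C_1 → C_0 sends each edge [p,q] (with p < q) to q − p. For instance
  ∂DE = E − D.
The 5×5 boundary matrix has rank 4 and Smith normal form diag(1,1,1,1).

Reading off H_k = ker ∂_k / im ∂_{k+1}:

  H_0: rank C_0 − rank ∂_1 = 5 − 4 = 1, and the invariant factors of ∂_1 are all 1, so H_0 = Z.
  H_1: rank ker ∂_1 − rank ∂_2 = (5 − 4) − 0 = 1, and there is no ∂_2, so H_1 = Z.

As a check, the Euler characteristic is 5 − 5 = 0, which agrees with 1 − 1 = 0.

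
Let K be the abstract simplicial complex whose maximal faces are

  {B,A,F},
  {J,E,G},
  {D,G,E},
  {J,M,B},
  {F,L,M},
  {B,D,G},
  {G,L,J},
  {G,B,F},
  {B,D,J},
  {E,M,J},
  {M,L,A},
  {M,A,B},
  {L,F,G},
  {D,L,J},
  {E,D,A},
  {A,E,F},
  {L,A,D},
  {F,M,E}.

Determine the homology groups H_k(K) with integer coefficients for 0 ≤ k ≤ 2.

H_0 ≅ Z,  H_1 ≅ Z × Z/2,  H_2 = 0.

We work with the vertex ordering A < B < D < E < F < G < J < L < M. The simplices of K, each written with vertices in increasing order, are:

  0-simplices (9): A, B, D, E, F, G, J, L, M
  1-simplices (27): AB, AD, AE, AF, AL, AM, BD, BF, BG, BJ, BM, DE, DG, DJ, DL, EF, EG, EJ, EM, FG, FL, FM, GJ, GL, JL, JM, LM
  2-simplices (18): ABF, ABM, ADE, ADL, AEF, ALM, BDG, BDJ, BFG, BJM, DEG, DJL, EFM, EGJ, EJM, FGL, FLM, GJL

giving chain groups C_0 ≅ Z^9, C_1 ≅ Z^27, C_2 ≅ Z^18.

∂_1: C_1 → C_0 sends each edge [p,q] (with p < q) to q − p. For instance
  ∂BD = D − B.
As a 9×27 matrix over Z this has rank 8, with invariant factors (1,1,1,1,1,1,1,1).

∂_2: C_2 → C_1 acts by ∂[p,q,r] = [q,r] − [p,r] + [p,q]. For instance
  ∂BFG = FG − BG + BF,
  ∂ABM = BM − AM + AB.
The 27×18 boundary matrix has rank 18 and Smith normal form diag(1,1,1,1,1,1,1,1,1,1,1,1,1,1,1,1,1,2).

Now H_k = ker ∂_k / im ∂_{k+1}, so:

  H_0: rank C_0 − rank ∂_1 = 9 − 8 = 1, and the invariant factors of ∂_1 are all 1, so H_0 = Z.
  H_1: rank ker ∂_1 − rank ∂_2 = (27 − 8) − 18 = 1, and ∂_2 has invariant factor 2 > 1, so H_1 = Z × Z/2.
  H_2: rank ker ∂_2 − rank ∂_3 = (18 − 18) − 0 = 0, and there is no ∂_3, so H_2 = 0.

(K is a triangulation of the Klein bottle.)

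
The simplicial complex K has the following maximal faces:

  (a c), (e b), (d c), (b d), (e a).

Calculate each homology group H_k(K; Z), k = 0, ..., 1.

Order the vertices as a < b < c < d < e. Listing each simplex with vertices in this order, K has dimension 1 with simplices:

  0-simplices (5): a, b, c, d, e
  1-simplices (5): ac, ae, bd, be, cd

so the chain groups are C_0 ≅ Z^5, C_1 ≅ Z^5.

Boundary ∂_1: C_1 → C_0 is given by ∂[p,q] = [q] − [p].
This gives a 5×5 integer matrix of rank 4; reducing to Smith normal form yields diagonal entries (1,1,1,1).

Now H_k = ker ∂_k / im ∂_{k+1}, so:

  H_0: rank C_0 − rank ∂_1 = 5 − 4 = 1, and the invariant factors of ∂_1 are all 1, so H_0 ≅ Z.
  H_1: rank ker ∂_1 − rank ∂_2 = (5 − 4) − 0 = 1, and there is no ∂_2, so H_1 ≅ Z.

As a check, the Euler characteristic is 5 − 5 = 0, which agrees with 1 − 1 = 0.

H_0 = Z,  H_1 = Z.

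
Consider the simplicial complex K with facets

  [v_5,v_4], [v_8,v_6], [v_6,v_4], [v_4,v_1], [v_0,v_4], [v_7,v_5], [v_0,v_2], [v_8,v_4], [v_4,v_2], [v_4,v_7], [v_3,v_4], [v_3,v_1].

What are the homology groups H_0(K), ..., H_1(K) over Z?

H_0 ≅ Z,  H_1 ≅ Z^4.

Take the total order v_0 < v_1 < v_2 < v_3 < v_4 < v_5 < v_6 < v_7 < v_8 on the vertex set. Then K (dimension 1) consists of the simplices:

  0-simplices (9): [v_0], [v_1], [v_2], [v_3], [v_4], [v_5], [v_6], [v_7], [v_8]
  1-simplices (12): [v_0,v_2], [v_0,v_4], [v_1,v_3], [v_1,v_4], [v_2,v_4], [v_3,v_4], [v_4,v_5], [v_4,v_6], [v_4,v_7], [v_4,v_8], [v_5,v_7], [v_6,v_8]

giving chain groups C_0 ≅ Z^9, C_1 ≅ Z^12.

∂_1: C_1 → C_0 maps an edge to its endpoints' difference, ∂[p,q] = q − p.
As a 9×12 matrix over Z this has rank 8, with invariant factors (1,1,1,1,1,1,1,1).

Now H_k = ker ∂_k / im ∂_{k+1}, so:

  H_0: rank C_0 − rank ∂_1 = 9 − 8 = 1, and the invariant factors of ∂_1 are all 1, so H_0 ≅ Z.
  H_1: rank ker ∂_1 − rank ∂_2 = (12 − 8) − 0 = 4, and there is no ∂_2, so H_1 ≅ Z^4.

As a check, the Euler characteristic is 9 − 12 = -3, which agrees with 1 − 4 = -3.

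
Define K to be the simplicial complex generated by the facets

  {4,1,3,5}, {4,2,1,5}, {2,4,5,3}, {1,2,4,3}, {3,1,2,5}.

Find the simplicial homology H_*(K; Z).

H_0 = Z,  H_1 = 0,  H_2 = 0,  H_3 = Z.

Fix the vertex order 1 < 2 < 3 < 4 < 5 and write every simplex with vertices in increasing order. Then dim K = 3 and the simplices of K are:

  0-simplices (5): [1], [2], [3], [4], [5]
  1-simplices (10): [1,2], [1,3], [1,4], [1,5], [2,3], [2,4], [2,5], [3,4], [3,5], [4,5]
  2-simplices (10): [1,2,3], [1,2,4], [1,2,5], [1,3,4], [1,3,5], [1,4,5], [2,3,4], [2,3,5], [2,4,5], [3,4,5]
  3-simplices (5): [1,2,3,4], [1,2,3,5], [1,2,4,5], [1,3,4,5], [2,3,4,5]

so the chain groups are C_0 ≅ Z^5, C_1 ≅ Z^10, C_2 ≅ Z^10, C_3 ≅ Z^5.

∂_1: C_1 → C_0 maps an edge to its endpoints' difference, ∂[p,q] = q − p. For instance
  ∂[2,5] = [5] − [2].
As a 5×10 matrix over Z this has rank 4, with invariant factors (1,1,1,1).

The boundary map ∂_2: C_2 → C_1 maps a triangle to the signed sum of its edges. For instance
  ∂[1,3,4] = [3,4] − [1,4] + [1,3],
  ∂[1,4,5] = [4,5] − [1,5] + [1,4].
The 10×10 boundary matrix has rank 6 and Smith normal form diag(1,1,1,1,1,1).

∂_3: C_3 → C_2 sends each 3-simplex σ to the alternating sum Σ_i (−1)^i (σ with its i-th vertex removed). For instance
  ∂[1,3,4,5] = [3,4,5] − [1,4,5] + [1,3,5] − [1,3,4],
  ∂[1,2,4,5] = [2,4,5] − [1,4,5] + [1,2,5] − [1,2,4].
The resulting 10×5 matrix has rank 4, and its Smith normal form has invariant factors (1,1,1,1).

Computing H_k = (kernel of ∂_k) / (image of ∂_{k+1}):

  H_0: rank C_0 − rank ∂_1 = 5 − 4 = 1, and the invariant factors of ∂_1 are all 1, so H_0 = Z.
  H_1: rank ker ∂_1 − rank ∂_2 = (10 − 4) − 6 = 0, and the invariant factors of ∂_2 are all 1, so H_1 = 0.
  H_2: rank ker ∂_2 − rank ∂_3 = (10 − 6) − 4 = 0, and the invariant factors of ∂_3 are all 1, so H_2 = 0.
  H_3: rank ker ∂_3 − rank ∂_4 = (5 − 4) − 0 = 1, and there is no ∂_4, so H_3 = Z.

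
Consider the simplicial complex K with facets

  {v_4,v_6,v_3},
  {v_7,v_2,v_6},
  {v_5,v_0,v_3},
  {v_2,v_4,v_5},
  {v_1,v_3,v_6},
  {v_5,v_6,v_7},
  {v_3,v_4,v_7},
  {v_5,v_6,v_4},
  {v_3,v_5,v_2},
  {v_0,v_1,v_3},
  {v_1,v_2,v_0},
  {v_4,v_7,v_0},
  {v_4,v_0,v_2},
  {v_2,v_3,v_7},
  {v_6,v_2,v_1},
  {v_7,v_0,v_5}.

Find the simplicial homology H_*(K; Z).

H_0 ≅ Z,  H_1 ≅ Z^2,  H_2 ≅ Z.

Fix the vertex order v_0 < v_1 < v_2 < v_3 < v_4 < v_5 < v_6 < v_7 and write every simplex with vertices in increasing order. Then dim K = 2 and the simplices of K are:

  0-simplices (8): [v_0], [v_1], [v_2], [v_3], [v_4], [v_5], [v_6], [v_7]
  1-simplices (24): (24 of them)
  2-simplices (16): (16 of them)

giving chain groups C_0 ≅ Z^8, C_1 ≅ Z^24, C_2 ≅ Z^16.

Boundary ∂_1: C_1 → C_0 maps an edge to its endpoints' difference, ∂[p,q] = q − p. For instance
  ∂[v_1,v_3] = [v_3] − [v_1].
The 8×24 boundary matrix has rank 7 and Smith normal form diag(1,1,1,1,1,1,1).

Boundary ∂_2: C_2 → C_1 acts by ∂[p,q,r] = [q,r] − [p,r] + [p,q]. For instance
  ∂[v_0,v_1,v_2] = [v_1,v_2] − [v_0,v_2] + [v_0,v_1],
  ∂[v_1,v_3,v_6] = [v_3,v_6] − [v_1,v_6] + [v_1,v_3].
As a 24×16 matrix over Z this has rank 15, with invariant factors (1,1,1,1,1,1,1,1,1,1,1,1,1,1,1).

Reading off H_k = ker ∂_k / im ∂_{k+1}:

  H_0: rank C_0 − rank ∂_1 = 8 − 7 = 1, and the invariant factors of ∂_1 are all 1, so H_0 ≅ Z.
  H_1: rank ker ∂_1 − rank ∂_2 = (24 − 7) − 15 = 2, and the invariant factors of ∂_2 are all 1, so H_1 ≅ Z^2.
  H_2: rank ker ∂_2 − rank ∂_3 = (16 − 15) − 0 = 1, and there is no ∂_3, so H_2 ≅ Z.

As a check, the Euler characteristic is 8 − 24 + 16 = 0, which agrees with 1 − 2 + 1 = 0.
(K is a triangulation of the torus T^2.)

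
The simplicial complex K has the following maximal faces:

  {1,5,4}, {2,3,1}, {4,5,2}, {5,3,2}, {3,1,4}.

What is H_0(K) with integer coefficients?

H_0 = Z.

Take the total order 1 < 2 < 3 < 4 < 5 on the vertex set. Then K (dimension 2) consists of the simplices:

  0-simplices (5): [1], [2], [3], [4], [5]
  1-simplices (10): [1,2], [1,3], [1,4], [1,5], [2,3], [2,4], [2,5], [3,4], [3,5], [4,5]
  2-simplices (5): [1,2,3], [1,3,4], [1,4,5], [2,3,5], [2,4,5]

giving chain groups C_0 ≅ Z^5, C_1 ≅ Z^10, C_2 ≅ Z^5.

Boundary ∂_1: C_1 → C_0 is given by ∂[p,q] = [q] − [p]. For instance
  ∂[2,3] = [3] − [2].
This gives a 5×10 integer matrix of rank 4; reducing to Smith normal form yields diagonal entries (1,1,1,1).

∂_2: C_2 → C_1 sends each 2-simplex [p,q,r] to [q,r] − [p,r] + [p,q]. For instance
  ∂[1,3,4] = [3,4] − [1,4] + [1,3],
  ∂[1,2,3] = [2,3] − [1,3] + [1,2].
As a 10×5 matrix over Z this has rank 5, with invariant factors (1,1,1,1,1).

From H_k ≅ ker(∂_k) / im(∂_{k+1}) we obtain:

  H_0: rank C_0 − rank ∂_1 = 5 − 4 = 1, and the invariant factors of ∂_1 are all 1, so H_0 = Z.

(K is a triangulation of the Möbius band.)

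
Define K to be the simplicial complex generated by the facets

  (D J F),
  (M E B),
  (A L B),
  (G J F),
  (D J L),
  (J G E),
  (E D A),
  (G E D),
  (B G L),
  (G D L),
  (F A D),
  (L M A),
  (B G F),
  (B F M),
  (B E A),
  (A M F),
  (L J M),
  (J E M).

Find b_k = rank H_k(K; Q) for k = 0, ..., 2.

Take the total order A < B < D < E < F < G < J < L < M on the vertex set. Then K (dimension 2) consists of the simplices:

  0-simplices (9): A, B, D, E, F, G, J, L, M
  1-simplices (27): AB, AD, AE, AF, AL, AM, BE, BF, BG, BL, BM, DE, DF, DG, DJ, DL, EG, EJ, EM, FG, FJ, FM, GJ, GL, JL, JM, LM
  2-simplices (18): ABE, ABL, ADE, ADF, AFM, ALM, BEM, BFG, BFM, BGL, DEG, DFJ, DGL, DJL, EGJ, EJM, FGJ, JLM

so the chain groups are C_0 ≅ Z^9, C_1 ≅ Z^27, C_2 ≅ Z^18.

∂_1: C_1 → C_0 is given by ∂[p,q] = [q] − [p]. For instance
  ∂DF = F − D.
This gives a 9×27 integer matrix of rank 8; reducing to Smith normal form yields diagonal entries (1,1,1,1,1,1,1,1).

∂_2: C_2 → C_1 maps a triangle to the signed sum of its edges. For instance
  ∂BEM = EM − BM + BE,
  ∂ALM = LM − AM + AL.
As a 27×18 matrix over Z this has rank 18, with invariant factors (1,1,1,1,1,1,1,1,1,1,1,1,1,1,1,1,1,2).

Computing H_k = (kernel of ∂_k) / (image of ∂_{k+1}):

  H_0: rank C_0 − rank ∂_1 = 9 − 8 = 1, and the invariant factors of ∂_1 are all 1, so H_0 ≅ Z.
  H_1: rank ker ∂_1 − rank ∂_2 = (27 − 8) − 18 = 1, and ∂_2 has invariant factor 2 > 1, so H_1 ≅ Z ⊕ Z_2.
  H_2: rank ker ∂_2 − rank ∂_3 = (18 − 18) − 0 = 0, and there is no ∂_3, so H_2 ≅ 0.

As a check, the Euler characteristic is 9 − 27 + 18 = 0, which agrees with 1 − 1 + 0 = 0.
(K is a triangulation of the Klein bottle.)

Hence the Betti numbers are b_0 = 1, b_1 = 1, b_2 = 0.

b_0 = 1, b_1 = 1, b_2 = 0.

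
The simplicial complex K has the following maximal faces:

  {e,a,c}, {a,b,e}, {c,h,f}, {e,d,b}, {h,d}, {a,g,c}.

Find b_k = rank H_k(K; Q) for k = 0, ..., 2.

K has 8 vertices, 13 edges, 5 triangles.
rank ∂_0 = 0, rank ∂_1 = 7 ⇒ b_0 = 8 − 0 − 7 = 1; all invariant factors of ∂_1 are 1 so no torsion. So H_0 = Z.
rank ∂_1 = 7, rank ∂_2 = 5 ⇒ b_1 = 13 − 7 − 5 = 1; all invariant factors of ∂_2 are 1 so no torsion. So H_1 = Z.
rank ∂_2 = 5, rank ∂_3 = 0 ⇒ b_2 = 5 − 5 − 0 = 0. So H_2 = 0.

b_0 = 1, b_1 = 1, b_2 = 0.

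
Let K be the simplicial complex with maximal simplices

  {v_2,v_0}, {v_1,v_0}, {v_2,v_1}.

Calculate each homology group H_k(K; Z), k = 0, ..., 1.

H_0 = Z,  H_1 = Z.

We work with the vertex ordering v_0 < v_1 < v_2. The simplices of K, each written with vertices in increasing order, are:

  0-simplices (3): [v_0], [v_1], [v_2]
  1-simplices (3): [v_0,v_1], [v_0,v_2], [v_1,v_2]

giving chain groups C_0 ≅ Z^3, C_1 ≅ Z^3.

∂_1: C_1 → C_0 maps an edge to its endpoints' difference, ∂[p,q] = q − p.
The 3×3 boundary matrix has rank 2 and Smith normal form diag(1,1).

Now H_k = ker ∂_k / im ∂_{k+1}, so:

  H_0: rank C_0 − rank ∂_1 = 3 − 2 = 1, and the invariant factors of ∂_1 are all 1, so H_0 ≅ Z.
  H_1: rank ker ∂_1 − rank ∂_2 = (3 − 2) − 0 = 1, and there is no ∂_2, so H_1 ≅ Z.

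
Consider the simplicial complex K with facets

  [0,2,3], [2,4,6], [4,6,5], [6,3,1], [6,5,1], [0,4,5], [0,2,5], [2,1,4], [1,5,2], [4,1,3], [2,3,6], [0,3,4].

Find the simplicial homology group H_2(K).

H_2 ≅ 0.

Fix the vertex order 0 < 1 < 2 < 3 < 4 < 5 < 6 and write every simplex with vertices in increasing order. Then dim K = 2 and the simplices of K are:

  0-simplices (7): [0], [1], [2], [3], [4], [5], [6]
  1-simplices (18): [0,2], [0,3], [0,4], [0,5], [1,2], [1,3], [1,4], [1,5], [1,6], [2,3], [2,4], [2,5], [2,6], [3,4], [3,6], [4,5], [4,6], [5,6]
  2-simplices (12): [0,2,3], [0,2,5], [0,3,4], [0,4,5], [1,2,4], [1,2,5], [1,3,4], [1,3,6], [1,5,6], [2,3,6], [2,4,6], [4,5,6]

giving chain groups C_0 ≅ Z^7, C_1 ≅ Z^18, C_2 ≅ Z^12.

The boundary map ∂_1: C_1 → C_0 is given by ∂[p,q] = [q] − [p].
This gives a 7×18 integer matrix of rank 6; reducing to Smith normal form yields diagonal entries (1,1,1,1,1,1).

The boundary map ∂_2: C_2 → C_1 sends each 2-simplex [p,q,r] to [q,r] − [p,r] + [p,q]. For instance
  ∂[1,5,6] = [5,6] − [1,6] + [1,5],
  ∂[1,2,4] = [2,4] − [1,4] + [1,2].
The resulting 18×12 matrix has rank 12, and its Smith normal form has invariant factors (1,1,1,1,1,1,1,1,1,1,1,2).

Now H_k = ker ∂_k / im ∂_{k+1}, so:

  H_2: rank ker ∂_2 − rank ∂_3 = (12 − 12) − 0 = 0, and there is no ∂_3, so H_2 = 0.

(K is a triangulation of the real projective plane RP^2.)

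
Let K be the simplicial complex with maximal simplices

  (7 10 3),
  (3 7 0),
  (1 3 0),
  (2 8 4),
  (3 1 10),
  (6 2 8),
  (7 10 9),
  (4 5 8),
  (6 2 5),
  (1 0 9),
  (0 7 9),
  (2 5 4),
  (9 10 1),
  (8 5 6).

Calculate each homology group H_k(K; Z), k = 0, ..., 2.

H_0 ≅ Z^2,  H_1 = 0,  H_2 ≅ Z^2.

Take the total order 0 < 1 < 2 < 3 < 4 < 5 < 6 < 7 < 8 < 9 < 10 on the vertex set. Then K (dimension 2) consists of the simplices:

  0-simplices (11): [0], [1], [2], [3], [4], [5], [6], [7], [8], [9], [10]
  1-simplices (21): [0,1], [0,3], [0,7], [0,9], [1,3], [1,9], [1,10], [2,4], [2,5], [2,6], [2,8], [3,7], [3,10], [4,5], [4,8], [5,6], [5,8], [6,8], [7,9], [7,10], [9,10]
  2-simplices (14): [0,1,3], [0,1,9], [0,3,7], [0,7,9], [1,3,10], [1,9,10], [2,4,5], [2,4,8], [2,5,6], [2,6,8], [3,7,10], [4,5,8], [5,6,8], [7,9,10]

Hence C_0 ≅ Z^11, C_1 ≅ Z^21, C_2 ≅ Z^14.

Boundary ∂_1: C_1 → C_0 is given by ∂[p,q] = [q] − [p].
This gives a 11×21 integer matrix of rank 9; reducing to Smith normal form yields diagonal entries (1,1,1,1,1,1,1,1,1).

∂_2: C_2 → C_1 sends each 2-simplex [p,q,r] to [q,r] − [p,r] + [p,q]. For instance
  ∂[0,3,7] = [3,7] − [0,7] + [0,3],
  ∂[5,6,8] = [6,8] − [5,8] + [5,6].
The resulting 21×14 matrix has rank 12, and its Smith normal form has invariant factors (1,1,1,1,1,1,1,1,1,1,1,1).

Now H_k = ker ∂_k / im ∂_{k+1}, so:

  H_0: rank C_0 − rank ∂_1 = 11 − 9 = 2, and the invariant factors of ∂_1 are all 1, so H_0 = Z^2.
  H_1: rank ker ∂_1 − rank ∂_2 = (21 − 9) − 12 = 0, and the invariant factors of ∂_2 are all 1, so H_1 = 0.
  H_2: rank ker ∂_2 − rank ∂_3 = (14 − 12) − 0 = 2, and there is no ∂_3, so H_2 = Z^2.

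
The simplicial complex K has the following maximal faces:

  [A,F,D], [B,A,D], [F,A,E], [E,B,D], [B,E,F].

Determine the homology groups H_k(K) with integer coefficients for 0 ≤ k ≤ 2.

Order the vertices as A < B < D < E < F. Listing each simplex with vertices in this order, K has dimension 2 with simplices:

  0-simplices (5): A, B, D, E, F
  1-simplices (10): AB, AD, AE, AF, BD, BE, BF, DE, DF, EF
  2-simplices (5): ABD, ADF, AEF, BDE, BEF

giving chain groups C_0 ≅ Z^5, C_1 ≅ Z^10, C_2 ≅ Z^5.

The boundary map ∂_1: C_1 → C_0 sends each edge [p,q] (with p < q) to q − p. For instance
  ∂DF = F − D.
The 5×10 boundary matrix has rank 4 and Smith normal form diag(1,1,1,1).

The boundary map ∂_2: C_2 → C_1 maps a triangle to the signed sum of its edges. For instance
  ∂ADF = DF − AF + AD,
  ∂BEF = EF − BF + BE.
The 10×5 boundary matrix has rank 5 and Smith normal form diag(1,1,1,1,1).

Computing H_k = (kernel of ∂_k) / (image of ∂_{k+1}):

  H_0: rank C_0 − rank ∂_1 = 5 − 4 = 1, and the invariant factors of ∂_1 are all 1, so H_0 = Z.
  H_1: rank ker ∂_1 − rank ∂_2 = (10 − 4) − 5 = 1, and the invariant factors of ∂_2 are all 1, so H_1 = Z.
  H_2: rank ker ∂_2 − rank ∂_3 = (5 − 5) − 0 = 0, and there is no ∂_3, so H_2 = 0.

H_0 ≅ Z,  H_1 ≅ Z,  H_2 = 0.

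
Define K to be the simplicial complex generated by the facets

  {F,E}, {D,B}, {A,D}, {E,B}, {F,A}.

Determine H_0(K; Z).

H_0 = Z.

K has 5 vertices, 5 edges.
rank ∂_0 = 0, rank ∂_1 = 4 ⇒ b_0 = 5 − 0 − 4 = 1; all invariant factors of ∂_1 are 1 so no torsion. So H_0 ≅ Z.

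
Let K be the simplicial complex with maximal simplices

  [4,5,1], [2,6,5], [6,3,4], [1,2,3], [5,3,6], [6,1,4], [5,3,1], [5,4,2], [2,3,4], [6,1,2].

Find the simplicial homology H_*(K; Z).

H_0 = Z,  H_1 = Z/2,  H_2 = 0.

K has 6 vertices, 15 edges, 10 triangles.
rank ∂_0 = 0, rank ∂_1 = 5 ⇒ b_0 = 6 − 0 − 5 = 1; all invariant factors of ∂_1 are 1 so no torsion. So H_0 = Z.
rank ∂_1 = 5, rank ∂_2 = 10 ⇒ b_1 = 15 − 5 − 10 = 0; ∂_2 has invariant factor(s) [2] giving torsion. So H_1 = Z/2.
rank ∂_2 = 10, rank ∂_3 = 0 ⇒ b_2 = 10 − 10 − 0 = 0. So H_2 = 0.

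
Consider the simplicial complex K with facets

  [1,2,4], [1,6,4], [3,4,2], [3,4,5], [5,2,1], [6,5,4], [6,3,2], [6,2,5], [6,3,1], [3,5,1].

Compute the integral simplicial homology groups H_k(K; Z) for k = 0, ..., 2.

Take the total order 1 < 2 < 3 < 4 < 5 < 6 on the vertex set. Then K (dimension 2) consists of the simplices:

  0-simplices (6): [1], [2], [3], [4], [5], [6]
  1-simplices (15): [1,2], [1,3], [1,4], [1,5], [1,6], [2,3], [2,4], [2,5], [2,6], [3,4], [3,5], [3,6], [4,5], [4,6], [5,6]
  2-simplices (10): [1,2,4], [1,2,5], [1,3,5], [1,3,6], [1,4,6], [2,3,4], [2,3,6], [2,5,6], [3,4,5], [4,5,6]

giving chain groups C_0 ≅ Z^6, C_1 ≅ Z^15, C_2 ≅ Z^10.

∂_1: C_1 → C_0 is given by ∂[p,q] = [q] − [p]. For instance
  ∂[1,3] = [3] − [1].
This gives a 6×15 integer matrix of rank 5; reducing to Smith normal form yields diagonal entries (1,1,1,1,1).

Boundary ∂_2: C_2 → C_1 acts by ∂[p,q,r] = [q,r] − [p,r] + [p,q]. For instance
  ∂[3,4,5] = [4,5] − [3,5] + [3,4],
  ∂[1,3,5] = [3,5] − [1,5] + [1,3].
As a 15×10 matrix over Z this has rank 10, with invariant factors (1,1,1,1,1,1,1,1,1,2).

Reading off H_k = ker ∂_k / im ∂_{k+1}:

  H_0: rank C_0 − rank ∂_1 = 6 − 5 = 1, and the invariant factors of ∂_1 are all 1, so H_0 = Z.
  H_1: rank ker ∂_1 − rank ∂_2 = (15 − 5) − 10 = 0, and ∂_2 has invariant factor 2 > 1, so H_1 = Z/2Z.
  H_2: rank ker ∂_2 − rank ∂_3 = (10 − 10) − 0 = 0, and there is no ∂_3, so H_2 = 0.

H_0 ≅ Z,  H_1 ≅ Z/2Z,  H_2 = 0.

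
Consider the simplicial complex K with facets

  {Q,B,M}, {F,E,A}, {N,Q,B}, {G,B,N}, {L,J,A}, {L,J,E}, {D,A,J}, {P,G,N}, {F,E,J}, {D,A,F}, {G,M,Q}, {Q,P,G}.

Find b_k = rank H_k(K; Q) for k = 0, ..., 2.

b_0 = 2, b_1 = 2, b_2 = 0.

Fix the vertex order A < B < D < E < F < G < J < L < M < N < P < Q and write every simplex with vertices in increasing order. Then dim K = 2 and the simplices of K are:

  0-simplices (12): A, B, D, E, F, G, J, L, M, N, P, Q
  1-simplices (24): AD, AE, AF, AJ, AL, BG, BM, BN, BQ, DF, DJ, EF, EJ, EL, FJ, GM, GN, GP, GQ, JL, MQ, NP, NQ, PQ
  2-simplices (12): ADF, ADJ, AEF, AJL, BGN, BMQ, BNQ, EFJ, EJL, GMQ, GNP, GPQ

so the chain groups are C_0 ≅ Z^12, C_1 ≅ Z^24, C_2 ≅ Z^12.

∂_1: C_1 → C_0 maps an edge to its endpoints' difference, ∂[p,q] = q − p.
The resulting 12×24 matrix has rank 10, and its Smith normal form has invariant factors (1,1,1,1,1,1,1,1,1,1).

Boundary ∂_2: C_2 → C_1 acts by ∂[p,q,r] = [q,r] − [p,r] + [p,q]. For instance
  ∂EJL = JL − EL + EJ,
  ∂GNP = NP − GP + GN.
The 24×12 boundary matrix has rank 12 and Smith normal form diag(1,1,1,1,1,1,1,1,1,1,1,1).

Reading off H_k = ker ∂_k / im ∂_{k+1}:

  H_0: rank C_0 − rank ∂_1 = 12 − 10 = 2, and the invariant factors of ∂_1 are all 1, so H_0 ≅ Z^2.
  H_1: rank ker ∂_1 − rank ∂_2 = (24 − 10) − 12 = 2, and the invariant factors of ∂_2 are all 1, so H_1 ≅ Z^2.
  H_2: rank ker ∂_2 − rank ∂_3 = (12 − 12) − 0 = 0, and there is no ∂_3, so H_2 ≅ 0.

As a check, the Euler characteristic is 12 − 24 + 12 = 0, which agrees with 2 − 2 + 0 = 0.
(K is a triangulation of the disjoint union of the cylinder S^1 x I and the cylinder S^1 x I.)

Hence the Betti numbers are b_0 = 2, b_1 = 2, b_2 = 0.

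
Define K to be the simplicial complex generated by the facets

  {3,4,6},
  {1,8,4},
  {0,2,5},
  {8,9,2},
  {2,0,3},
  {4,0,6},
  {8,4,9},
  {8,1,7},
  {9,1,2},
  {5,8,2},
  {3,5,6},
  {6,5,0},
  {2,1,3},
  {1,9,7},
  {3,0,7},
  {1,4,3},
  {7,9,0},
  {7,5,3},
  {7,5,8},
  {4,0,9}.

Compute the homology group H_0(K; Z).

H_0 ≅ Z.

K has 10 vertices, 30 edges, 20 triangles.
rank ∂_0 = 0, rank ∂_1 = 9 ⇒ b_0 = 10 − 0 − 9 = 1; all invariant factors of ∂_1 are 1 so no torsion. So H_0 ≅ Z.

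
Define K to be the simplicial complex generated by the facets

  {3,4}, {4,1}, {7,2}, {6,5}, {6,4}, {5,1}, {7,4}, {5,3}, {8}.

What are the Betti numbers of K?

Fix the vertex order 1 < 2 < 3 < 4 < 5 < 6 < 7 < 8 and write every simplex with vertices in increasing order. Then dim K = 1 and the simplices of K are:

  0-simplices (8): [1], [2], [3], [4], [5], [6], [7], [8]
  1-simplices (8): [1,4], [1,5], [2,7], [3,4], [3,5], [4,6], [4,7], [5,6]

giving chain groups C_0 ≅ Z^8, C_1 ≅ Z^8.

Boundary ∂_1: C_1 → C_0 is given by ∂[p,q] = [q] − [p]. For instance
  ∂[1,5] = [5] − [1].
As a 8×8 matrix over Z this has rank 6, with invariant factors (1,1,1,1,1,1).

Reading off H_k = ker ∂_k / im ∂_{k+1}:

  H_0: rank C_0 − rank ∂_1 = 8 − 6 = 2, and the invariant factors of ∂_1 are all 1, so H_0 ≅ Z^2.
  H_1: rank ker ∂_1 − rank ∂_2 = (8 − 6) − 0 = 2, and there is no ∂_2, so H_1 ≅ Z^2.

Hence the Betti numbers are b_0 = 2, b_1 = 2.

b_0 = 2, b_1 = 2.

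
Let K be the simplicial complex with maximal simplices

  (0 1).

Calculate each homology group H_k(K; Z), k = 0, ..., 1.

H_0 ≅ Z,  H_1 = 0.

Take the total order 0 < 1 on the vertex set. Then K (dimension 1) consists of the simplices:

  0-simplices (2): [0], [1]
  1-simplices (1): [0,1]

giving chain groups C_0 ≅ Z^2, C_1 ≅ Z^1.

Boundary ∂_1: C_1 → C_0 maps an edge to its endpoints' difference, ∂[p,q] = q − p. For instance
  ∂[0,1] = [1] − [0].
As a 2×1 matrix over Z this has rank 1, with invariant factors (1).

Now H_k = ker ∂_k / im ∂_{k+1}, so:

  H_0: rank C_0 − rank ∂_1 = 2 − 1 = 1, and the invariant factors of ∂_1 are all 1, so H_0 ≅ Z.
  H_1: rank ker ∂_1 − rank ∂_2 = (1 − 1) − 0 = 0, and there is no ∂_2, so H_1 ≅ 0.

(K is a triangulation of the 1-simplex.)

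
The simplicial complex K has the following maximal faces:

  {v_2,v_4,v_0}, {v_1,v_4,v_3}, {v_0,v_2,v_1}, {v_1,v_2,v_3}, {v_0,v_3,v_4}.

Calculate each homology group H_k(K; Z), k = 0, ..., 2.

H_0 = Z,  H_1 = Z,  H_2 = 0.

Order the vertices as v_0 < v_1 < v_2 < v_3 < v_4. Listing each simplex with vertices in this order, K has dimension 2 with simplices:

  0-simplices (5): [v_0], [v_1], [v_2], [v_3], [v_4]
  1-simplices (10): [v_0,v_1], [v_0,v_2], [v_0,v_3], [v_0,v_4], [v_1,v_2], [v_1,v_3], [v_1,v_4], [v_2,v_3], [v_2,v_4], [v_3,v_4]
  2-simplices (5): [v_0,v_1,v_2], [v_0,v_2,v_4], [v_0,v_3,v_4], [v_1,v_2,v_3], [v_1,v_3,v_4]

so the chain groups are C_0 ≅ Z^5, C_1 ≅ Z^10, C_2 ≅ Z^5.

The boundary map ∂_1: C_1 → C_0 is given by ∂[p,q] = [q] − [p]. For instance
  ∂[v_2,v_3] = [v_3] − [v_2].
This gives a 5×10 integer matrix of rank 4; reducing to Smith normal form yields diagonal entries (1,1,1,1).

The boundary map ∂_2: C_2 → C_1 sends each 2-simplex [p,q,r] to [q,r] − [p,r] + [p,q]. For instance
  ∂[v_0,v_1,v_2] = [v_1,v_2] − [v_0,v_2] + [v_0,v_1],
  ∂[v_1,v_3,v_4] = [v_3,v_4] − [v_1,v_4] + [v_1,v_3].
The resulting 10×5 matrix has rank 5, and its Smith normal form has invariant factors (1,1,1,1,1).

From H_k ≅ ker(∂_k) / im(∂_{k+1}) we obtain:

  H_0: rank C_0 − rank ∂_1 = 5 − 4 = 1, and the invariant factors of ∂_1 are all 1, so H_0 ≅ Z.
  H_1: rank ker ∂_1 − rank ∂_2 = (10 − 4) − 5 = 1, and the invariant factors of ∂_2 are all 1, so H_1 ≅ Z.
  H_2: rank ker ∂_2 − rank ∂_3 = (5 − 5) − 0 = 0, and there is no ∂_3, so H_2 ≅ 0.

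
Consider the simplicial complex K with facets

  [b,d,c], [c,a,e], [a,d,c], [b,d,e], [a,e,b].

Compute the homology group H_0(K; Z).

Order the vertices as a < b < c < d < e. Listing each simplex with vertices in this order, K has dimension 2 with simplices:

  0-simplices (5): a, b, c, d, e
  1-simplices (10): ab, ac, ad, ae, bc, bd, be, cd, ce, de
  2-simplices (5): abe, acd, ace, bcd, bde

giving chain groups C_0 ≅ Z^5, C_1 ≅ Z^10, C_2 ≅ Z^5.

∂_1: C_1 → C_0 is given by ∂[p,q] = [q] − [p]. For instance
  ∂bd = d − b.
The resulting 5×10 matrix has rank 4, and its Smith normal form has invariant factors (1,1,1,1).

The boundary map ∂_2: C_2 → C_1 sends each 2-simplex [p,q,r] to [q,r] − [p,r] + [p,q]. For instance
  ∂abe = be − ae + ab,
  ∂bde = de − be + bd.
As a 10×5 matrix over Z this has rank 5, with invariant factors (1,1,1,1,1).

From H_k ≅ ker(∂_k) / im(∂_{k+1}) we obtain:

  H_0: rank C_0 − rank ∂_1 = 5 − 4 = 1, and the invariant factors of ∂_1 are all 1, so H_0 = Z.

H_0 ≅ Z.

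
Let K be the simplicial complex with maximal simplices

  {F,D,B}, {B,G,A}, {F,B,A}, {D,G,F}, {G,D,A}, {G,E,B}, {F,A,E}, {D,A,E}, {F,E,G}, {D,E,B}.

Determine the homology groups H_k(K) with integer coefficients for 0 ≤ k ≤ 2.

H_0 = Z,  H_1 = Z/2Z,  H_2 = 0.

Order the vertices as A < B < D < E < F < G. Listing each simplex with vertices in this order, K has dimension 2 with simplices:

  0-simplices (6): A, B, D, E, F, G
  1-simplices (15): AB, AD, AE, AF, AG, BD, BE, BF, BG, DE, DF, DG, EF, EG, FG
  2-simplices (10): ABF, ABG, ADE, ADG, AEF, BDE, BDF, BEG, DFG, EFG

so the chain groups are C_0 ≅ Z^6, C_1 ≅ Z^15, C_2 ≅ Z^10.

∂_1: C_1 → C_0 maps an edge to its endpoints' difference, ∂[p,q] = q − p.
As a 6×15 matrix over Z this has rank 5, with invariant factors (1,1,1,1,1).

∂_2: C_2 → C_1 maps a triangle to the signed sum of its edges. For instance
  ∂BDE = DE − BE + BD,
  ∂BDF = DF − BF + BD.
This gives a 15×10 integer matrix of rank 10; reducing to Smith normal form yields diagonal entries (1,1,1,1,1,1,1,1,1,2).

Now H_k = ker ∂_k / im ∂_{k+1}, so:

  H_0: rank C_0 − rank ∂_1 = 6 − 5 = 1, and the invariant factors of ∂_1 are all 1, so H_0 = Z.
  H_1: rank ker ∂_1 − rank ∂_2 = (15 − 5) − 10 = 0, and ∂_2 has invariant factor 2 > 1, so H_1 = Z/2Z.
  H_2: rank ker ∂_2 − rank ∂_3 = (10 − 10) − 0 = 0, and there is no ∂_3, so H_2 = 0.

(K is a triangulation of the real projective plane RP^2.)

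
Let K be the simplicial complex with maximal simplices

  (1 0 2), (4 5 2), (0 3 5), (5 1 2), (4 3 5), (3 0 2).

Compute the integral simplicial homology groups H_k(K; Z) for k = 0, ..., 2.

Fix the vertex order 0 < 1 < 2 < 3 < 4 < 5 and write every simplex with vertices in increasing order. Then dim K = 2 and the simplices of K are:

  0-simplices (6): [0], [1], [2], [3], [4], [5]
  1-simplices (12): [0,1], [0,2], [0,3], [0,5], [1,2], [1,5], [2,3], [2,4], [2,5], [3,4], [3,5], [4,5]
  2-simplices (6): [0,1,2], [0,2,3], [0,3,5], [1,2,5], [2,4,5], [3,4,5]

so the chain groups are C_0 ≅ Z^6, C_1 ≅ Z^12, C_2 ≅ Z^6.

The boundary map ∂_1: C_1 → C_0 maps an edge to its endpoints' difference, ∂[p,q] = q − p. For instance
  ∂[2,5] = [5] − [2].
As a 6×12 matrix over Z this has rank 5, with invariant factors (1,1,1,1,1).

The boundary map ∂_2: C_2 → C_1 acts by ∂[p,q,r] = [q,r] − [p,r] + [p,q]. For instance
  ∂[1,2,5] = [2,5] − [1,5] + [1,2],
  ∂[0,2,3] = [2,3] − [0,3] + [0,2].
As a 12×6 matrix over Z this has rank 6, with invariant factors (1,1,1,1,1,1).

Now H_k = ker ∂_k / im ∂_{k+1}, so:

  H_0: rank C_0 − rank ∂_1 = 6 − 5 = 1, and the invariant factors of ∂_1 are all 1, so H_0 = Z.
  H_1: rank ker ∂_1 − rank ∂_2 = (12 − 5) − 6 = 1, and the invariant factors of ∂_2 are all 1, so H_1 = Z.
  H_2: rank ker ∂_2 − rank ∂_3 = (6 − 6) − 0 = 0, and there is no ∂_3, so H_2 = 0.

H_0 = Z,  H_1 = Z,  H_2 = 0.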